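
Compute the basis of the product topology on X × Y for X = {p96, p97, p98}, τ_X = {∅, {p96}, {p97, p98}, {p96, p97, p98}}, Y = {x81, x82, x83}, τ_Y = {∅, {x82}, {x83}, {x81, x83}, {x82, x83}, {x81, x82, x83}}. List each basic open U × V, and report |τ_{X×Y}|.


Basis B = {∅ × ∅, {p96} × {x82}, {p96} × {x83}, {p96} × {x81, x83}, {p96} × {x82, x83}, {p97, p98} × {x82}, {p97, p98} × {x83}, {p96} × {x81, x82, x83}, {p96, p97, p98} × {x82}, {p96, p97, p98} × {x83}, {p97, p98} × {x81, x83}, {p97, p98} × {x82, x83}, {p96, p97, p98} × {x81, x83}, {p96, p97, p98} × {x82, x83}, {p97, p98} × {x81, x82, x83}, {p96, p97, p98} × {x81, x82, x83}}; |τ_{X×Y}| = 36.

Enumerate products U × V with U ∈ τ_X, V ∈ τ_Y (deduplicated):
  ∅ × ∅ = {} (∅)
  {p96} × {x82} = {(p96,x82)}
  {p96} × {x83} = {(p96,x83)}
  {p96} × {x81, x83} = {(p96,x81), (p96,x83)}
  {p96} × {x82, x83} = {(p96,x82), (p96,x83)}
  {p97, p98} × {x82} = {(p97,x82), (p98,x82)}
  {p97, p98} × {x83} = {(p97,x83), (p98,x83)}
  {p96} × {x81, x82, x83} = {(p96,x81), (p96,x82), (p96,x83)}
  {p96, p97, p98} × {x82} = {(p96,x82), (p97,x82), (p98,x82)}
  {p96, p97, p98} × {x83} = {(p96,x83), (p97,x83), (p98,x83)}
  {p97, p98} × {x81, x83} = {(p97,x81), (p97,x83), (p98,x81), (p98,x83)}
  {p97, p98} × {x82, x83} = {(p97,x82), (p97,x83), (p98,x82), (p98,x83)}
  {p96, p97, p98} × {x81, x83} = {(p96,x81), (p96,x83), (p97,x81), (p97,x83), (p98,x81), (p98,x83)}
  {p96, p97, p98} × {x82, x83} = {(p96,x82), (p96,x83), (p97,x82), (p97,x83), (p98,x82), (p98,x83)}
  {p97, p98} × {x81, x82, x83} = {(p97,x81), (p97,x82), (p97,x83), (p98,x81), (p98,x82), (p98,x83)}
  {p96, p97, p98} × {x81, x82, x83} = {(p96,x81), (p96,x82), (p96,x83), (p97,x81), (p97,x82), (p97,x83), (p98,x81), (p98,x82), (p98,x83)}
These 16 distinct sets form the basis B.
Close under arbitrary unions to get τ_{X×Y}; counting gives |τ_{X×Y}| = 36.


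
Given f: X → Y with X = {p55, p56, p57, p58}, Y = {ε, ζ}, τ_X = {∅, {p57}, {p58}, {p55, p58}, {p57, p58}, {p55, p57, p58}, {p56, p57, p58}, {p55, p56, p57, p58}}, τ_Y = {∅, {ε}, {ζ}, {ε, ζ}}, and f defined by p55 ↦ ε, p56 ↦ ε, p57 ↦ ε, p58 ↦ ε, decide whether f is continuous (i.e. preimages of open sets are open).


f IS continuous.

Compute f^{-1}(U) for each U ∈ τ_Y:
  U = ∅: f^{-1}(U) = ∅ ∈ τ_X ✓.
  U = {ε}: f^{-1}(U) = {p55, p56, p57, p58} ∈ τ_X ✓.
  U = {ζ}: f^{-1}(U) = ∅ ∈ τ_X ✓.
  U = {ε, ζ}: f^{-1}(U) = {p55, p56, p57, p58} ∈ τ_X ✓.
Every preimage lies in τ_X, so f IS continuous.


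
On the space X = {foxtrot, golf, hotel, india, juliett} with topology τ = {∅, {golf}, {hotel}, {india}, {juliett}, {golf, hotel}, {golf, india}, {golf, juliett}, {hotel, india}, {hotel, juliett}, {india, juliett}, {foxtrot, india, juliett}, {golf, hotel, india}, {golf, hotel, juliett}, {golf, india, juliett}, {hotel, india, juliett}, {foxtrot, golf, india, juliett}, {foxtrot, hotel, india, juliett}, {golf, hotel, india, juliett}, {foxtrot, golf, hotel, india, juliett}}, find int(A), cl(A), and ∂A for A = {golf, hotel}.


int(A) = {golf, hotel}, cl(A) = {golf, hotel}, ∂A = ∅.

Closed sets in (X, τ) are complements of opens:
  closed(X, τ) = {∅, {foxtrot}, {golf}, {hotel}, {foxtrot, golf}, {foxtrot, hotel}, {foxtrot, india}, {foxtrot, juliett}, {golf, hotel}, {foxtrot, golf, hotel}, {foxtrot, golf, india}, {foxtrot, golf, juliett}, {foxtrot, hotel, india}, {foxtrot, hotel, juliett}, {foxtrot, india, juliett}, {foxtrot, golf, hotel, india}, {foxtrot, golf, hotel, juliett}, {foxtrot, golf, india, juliett}, {foxtrot, hotel, india, juliett}, {foxtrot, golf, hotel, india, juliett}}.
int(A) = ⋃ {U ∈ τ : U ⊆ A}. Opens contained in A: ∅, {golf}, {hotel}, {golf, hotel}.
Taking the union of these: int(A) = {golf, hotel}.
cl(A) = ⋂ {C closed : A ⊆ C}. Closed sets containing A: {golf, hotel}, {foxtrot, golf, hotel}, {foxtrot, golf, hotel, india}, {foxtrot, golf, hotel, juliett}, {foxtrot, golf, hotel, india, juliett}.
Intersecting these: cl(A) = {golf, hotel}.
∂A = cl(A) ∖ int(A) = {golf, hotel} ∖ {golf, hotel} = ∅.


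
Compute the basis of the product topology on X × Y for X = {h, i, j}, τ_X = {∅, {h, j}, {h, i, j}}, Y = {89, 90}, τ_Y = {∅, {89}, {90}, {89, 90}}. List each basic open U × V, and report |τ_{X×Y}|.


Basis B = {∅ × ∅, {h, j} × {89}, {h, j} × {90}, {h, i, j} × {89}, {h, i, j} × {90}, {h, j} × {89, 90}, {h, i, j} × {89, 90}}; |τ_{X×Y}| = 9.

Enumerate products U × V with U ∈ τ_X, V ∈ τ_Y (deduplicated):
  ∅ × ∅ = {} (∅)
  {h, j} × {89} = {(h,89), (j,89)}
  {h, j} × {90} = {(h,90), (j,90)}
  {h, i, j} × {89} = {(h,89), (i,89), (j,89)}
  {h, i, j} × {90} = {(h,90), (i,90), (j,90)}
  {h, j} × {89, 90} = {(h,89), (h,90), (j,89), (j,90)}
  {h, i, j} × {89, 90} = {(h,89), (h,90), (i,89), (i,90), (j,89), (j,90)}
These 7 distinct sets form the basis B.
Close under arbitrary unions to get τ_{X×Y}; counting gives |τ_{X×Y}| = 9.


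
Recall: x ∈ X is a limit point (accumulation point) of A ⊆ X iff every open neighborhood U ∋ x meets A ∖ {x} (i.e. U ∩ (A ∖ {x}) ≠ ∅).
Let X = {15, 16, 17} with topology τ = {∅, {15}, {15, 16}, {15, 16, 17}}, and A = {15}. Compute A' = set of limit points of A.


A' = {16, 17}

For each x ∈ X, list the open sets U ∈ τ with x ∈ U, then check whether U ∩ (A ∖ {x}) ≠ ∅ for every such U.
  x = 15: open {15} ∋ x has {15} ∩ (A ∖ {15}) = ∅, so x is NOT a limit point.
  x = 16: opens ∋ x are {15, 16}, {15, 16, 17}; each meets A ∖ {16}, so x IS a limit point.
  x = 17: opens ∋ x are {15, 16, 17}; each meets A ∖ {17}, so x IS a limit point.
Collecting: A' = {16, 17}.


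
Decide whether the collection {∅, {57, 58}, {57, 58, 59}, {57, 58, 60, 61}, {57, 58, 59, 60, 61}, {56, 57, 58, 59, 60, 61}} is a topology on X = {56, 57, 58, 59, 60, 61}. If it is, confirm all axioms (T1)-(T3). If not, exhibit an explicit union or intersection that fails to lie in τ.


τ IS a topology on X.

Axiom (T1): ∅ ∈ τ? Yes; X ∈ τ? Yes.
Axiom (T2/T3): check pairwise unions and intersections of members of τ.
All pairwise intersections and unions checked — each lies in τ. Therefore τ satisfies (T1), (T2), (T3): it IS a topology on X.


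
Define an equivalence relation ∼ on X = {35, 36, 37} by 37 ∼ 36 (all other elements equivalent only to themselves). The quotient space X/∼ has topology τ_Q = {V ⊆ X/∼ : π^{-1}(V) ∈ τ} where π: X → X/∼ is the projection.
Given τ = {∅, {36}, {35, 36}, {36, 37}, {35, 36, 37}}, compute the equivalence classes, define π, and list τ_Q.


X/∼ = {[35], [36=37]}; |τ_Q| = 3.

Equivalence classes: [35], [36=37].
Quotient map π: X → X/∼ sends 35 ↦ [35], 36 ↦ [36=37], 37 ↦ [36=37].
For each subset V ⊆ X/∼, compute π^{-1}(V) ⊆ X and check whether π^{-1}(V) ∈ τ. V is open in τ_Q iff π^{-1}(V) ∈ τ.
  V = {}: π^{-1}(V) = ∅ ∈ τ ✓.
  V = {[35]}: π^{-1}(V) = {35} ∉ τ ✗.
  V = {[36=37]}: π^{-1}(V) = {36, 37} ∈ τ ✓.
  V = {[35], [36=37]}: π^{-1}(V) = {35, 36, 37} ∈ τ ✓.
Open sets in the quotient: τ_Q = {{}, {[36=37]}, {[35], [36=37]}} (3 elements).


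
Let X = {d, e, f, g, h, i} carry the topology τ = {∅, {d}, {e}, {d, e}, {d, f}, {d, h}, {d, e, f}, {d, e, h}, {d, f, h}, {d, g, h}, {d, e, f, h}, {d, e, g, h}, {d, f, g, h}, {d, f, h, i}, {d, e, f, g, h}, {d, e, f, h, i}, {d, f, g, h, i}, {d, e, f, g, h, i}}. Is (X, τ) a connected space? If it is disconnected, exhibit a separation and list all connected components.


(X, τ) is disconnected; components = [{e}, {d, f, g, h, i}].

Find clopen sets (U ∈ τ with X ∖ U ∈ τ):
  U = ∅, X ∖ U = {d, e, f, g, h, i} — both open, so U is clopen.
  U = {e}, X ∖ U = {d, f, g, h, i} — both open, so U is clopen.
  U = {d, f, g, h, i}, X ∖ U = {e} — both open, so U is clopen.
  U = {d, e, f, g, h, i}, X ∖ U = ∅ — both open, so U is clopen.
Nontrivial clopen(s) exist: e.g. {e}. So (X, τ) is disconnected.
Compute connected components by grouping points that agree on all clopens:
  component: {e}
  component: {d, f, g, h, i}


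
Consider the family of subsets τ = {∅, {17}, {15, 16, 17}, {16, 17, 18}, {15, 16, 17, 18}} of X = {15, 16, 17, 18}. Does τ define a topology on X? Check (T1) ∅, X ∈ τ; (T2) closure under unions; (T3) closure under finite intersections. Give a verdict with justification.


τ is NOT a topology on X.

Axiom (T1): ∅ ∈ τ? Yes; X ∈ τ? Yes.
Axiom (T2/T3): check pairwise unions and intersections of members of τ.
Counterexample for (T3): {15, 16, 17} ∩ {16, 17, 18} = {16, 17} ∉ τ. Therefore τ is NOT a topology.


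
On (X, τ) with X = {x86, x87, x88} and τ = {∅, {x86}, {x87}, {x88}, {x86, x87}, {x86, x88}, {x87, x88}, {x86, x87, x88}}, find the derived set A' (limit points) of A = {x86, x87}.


A' = ∅

For each x ∈ X, list the open sets U ∈ τ with x ∈ U, then check whether U ∩ (A ∖ {x}) ≠ ∅ for every such U.
  x = x86: open {x86} ∋ x has {x86} ∩ (A ∖ {x86}) = ∅, so x is NOT a limit point.
  x = x87: open {x87} ∋ x has {x87} ∩ (A ∖ {x87}) = ∅, so x is NOT a limit point.
  x = x88: open {x88} ∋ x has {x88} ∩ (A ∖ {x88}) = ∅, so x is NOT a limit point.
Collecting: A' = ∅.


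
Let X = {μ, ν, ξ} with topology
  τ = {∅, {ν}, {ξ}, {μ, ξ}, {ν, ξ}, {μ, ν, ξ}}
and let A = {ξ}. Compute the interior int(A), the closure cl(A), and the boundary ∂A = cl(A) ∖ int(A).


int(A) = {ξ}, cl(A) = {μ, ξ}, ∂A = {μ}.

Closed sets in (X, τ) are complements of opens:
  closed(X, τ) = {∅, {μ}, {ν}, {μ, ν}, {μ, ξ}, {μ, ν, ξ}}.
int(A) = ⋃ {U ∈ τ : U ⊆ A}. Opens contained in A: ∅, {ξ}.
Taking the union of these: int(A) = {ξ}.
cl(A) = ⋂ {C closed : A ⊆ C}. Closed sets containing A: {μ, ξ}, {μ, ν, ξ}.
Intersecting these: cl(A) = {μ, ξ}.
∂A = cl(A) ∖ int(A) = {μ, ξ} ∖ {ξ} = {μ}.


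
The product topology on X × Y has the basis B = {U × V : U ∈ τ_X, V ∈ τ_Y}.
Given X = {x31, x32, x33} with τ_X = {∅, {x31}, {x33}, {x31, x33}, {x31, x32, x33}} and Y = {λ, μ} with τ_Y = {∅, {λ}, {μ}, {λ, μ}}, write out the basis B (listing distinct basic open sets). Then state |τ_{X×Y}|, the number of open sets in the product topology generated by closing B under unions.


Basis B = {∅ × ∅, {x31} × {λ}, {x31} × {μ}, {x33} × {λ}, {x33} × {μ}, {x31} × {λ, μ}, {x31, x33} × {λ}, {x31, x33} × {μ}, {x33} × {λ, μ}, {x31, x32, x33} × {λ}, {x31, x32, x33} × {μ}, {x31, x33} × {λ, μ}, {x31, x32, x33} × {λ, μ}}; |τ_{X×Y}| = 25.

Enumerate products U × V with U ∈ τ_X, V ∈ τ_Y (deduplicated):
  ∅ × ∅ = {} (∅)
  {x31} × {λ} = {(x31,λ)}
  {x31} × {μ} = {(x31,μ)}
  {x33} × {λ} = {(x33,λ)}
  {x33} × {μ} = {(x33,μ)}
  {x31} × {λ, μ} = {(x31,λ), (x31,μ)}
  {x31, x33} × {λ} = {(x31,λ), (x33,λ)}
  {x31, x33} × {μ} = {(x31,μ), (x33,μ)}
  {x33} × {λ, μ} = {(x33,λ), (x33,μ)}
  {x31, x32, x33} × {λ} = {(x31,λ), (x32,λ), (x33,λ)}
  {x31, x32, x33} × {μ} = {(x31,μ), (x32,μ), (x33,μ)}
  {x31, x33} × {λ, μ} = {(x31,λ), (x31,μ), (x33,λ), (x33,μ)}
  {x31, x32, x33} × {λ, μ} = {(x31,λ), (x31,μ), (x32,λ), (x32,μ), (x33,λ), (x33,μ)}
These 13 distinct sets form the basis B.
Close under arbitrary unions to get τ_{X×Y}; counting gives |τ_{X×Y}| = 25.


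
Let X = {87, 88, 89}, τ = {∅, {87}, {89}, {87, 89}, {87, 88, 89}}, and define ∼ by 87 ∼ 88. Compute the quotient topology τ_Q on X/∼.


X/∼ = {[87=88], [89]}; |τ_Q| = 3.

Equivalence classes: [87=88], [89].
Quotient map π: X → X/∼ sends 87 ↦ [87=88], 88 ↦ [87=88], 89 ↦ [89].
For each subset V ⊆ X/∼, compute π^{-1}(V) ⊆ X and check whether π^{-1}(V) ∈ τ. V is open in τ_Q iff π^{-1}(V) ∈ τ.
  V = {}: π^{-1}(V) = ∅ ∈ τ ✓.
  V = {[87=88]}: π^{-1}(V) = {87, 88} ∉ τ ✗.
  V = {[89]}: π^{-1}(V) = {89} ∈ τ ✓.
  V = {[87=88], [89]}: π^{-1}(V) = {87, 88, 89} ∈ τ ✓.
Open sets in the quotient: τ_Q = {{}, {[89]}, {[87=88], [89]}} (3 elements).


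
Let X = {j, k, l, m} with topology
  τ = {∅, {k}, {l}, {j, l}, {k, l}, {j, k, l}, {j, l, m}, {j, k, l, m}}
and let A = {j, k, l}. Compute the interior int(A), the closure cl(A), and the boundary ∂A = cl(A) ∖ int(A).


int(A) = {j, k, l}, cl(A) = {j, k, l, m}, ∂A = {m}.

Closed sets in (X, τ) are complements of opens:
  closed(X, τ) = {∅, {k}, {m}, {j, m}, {k, m}, {j, k, m}, {j, l, m}, {j, k, l, m}}.
int(A) = ⋃ {U ∈ τ : U ⊆ A}. Opens contained in A: ∅, {k}, {l}, {j, l}, {k, l}, {j, k, l}.
Taking the union of these: int(A) = {j, k, l}.
cl(A) = ⋂ {C closed : A ⊆ C}. Closed sets containing A: {j, k, l, m}.
Intersecting these: cl(A) = {j, k, l, m}.
∂A = cl(A) ∖ int(A) = {j, k, l, m} ∖ {j, k, l} = {m}.


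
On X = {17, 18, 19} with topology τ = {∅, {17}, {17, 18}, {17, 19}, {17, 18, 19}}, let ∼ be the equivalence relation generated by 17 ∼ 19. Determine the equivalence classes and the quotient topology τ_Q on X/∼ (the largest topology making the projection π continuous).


X/∼ = {[17=19], [18]}; |τ_Q| = 3.

Equivalence classes: [17=19], [18].
Quotient map π: X → X/∼ sends 17 ↦ [17=19], 18 ↦ [18], 19 ↦ [17=19].
For each subset V ⊆ X/∼, compute π^{-1}(V) ⊆ X and check whether π^{-1}(V) ∈ τ. V is open in τ_Q iff π^{-1}(V) ∈ τ.
  V = {}: π^{-1}(V) = ∅ ∈ τ ✓.
  V = {[17=19]}: π^{-1}(V) = {17, 19} ∈ τ ✓.
  V = {[18]}: π^{-1}(V) = {18} ∉ τ ✗.
  V = {[17=19], [18]}: π^{-1}(V) = {17, 18, 19} ∈ τ ✓.
Open sets in the quotient: τ_Q = {{}, {[17=19]}, {[17=19], [18]}} (3 elements).


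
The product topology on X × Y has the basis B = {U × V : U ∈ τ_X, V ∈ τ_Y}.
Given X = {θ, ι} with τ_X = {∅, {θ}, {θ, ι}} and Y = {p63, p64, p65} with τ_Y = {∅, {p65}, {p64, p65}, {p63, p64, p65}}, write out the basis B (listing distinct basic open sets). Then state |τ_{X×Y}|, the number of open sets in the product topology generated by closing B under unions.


Basis B = {∅ × ∅, {θ} × {p65}, {θ} × {p64, p65}, {θ, ι} × {p65}, {θ} × {p63, p64, p65}, {θ, ι} × {p64, p65}, {θ, ι} × {p63, p64, p65}}; |τ_{X×Y}| = 10.

Enumerate products U × V with U ∈ τ_X, V ∈ τ_Y (deduplicated):
  ∅ × ∅ = {} (∅)
  {θ} × {p65} = {(θ,p65)}
  {θ} × {p64, p65} = {(θ,p64), (θ,p65)}
  {θ, ι} × {p65} = {(θ,p65), (ι,p65)}
  {θ} × {p63, p64, p65} = {(θ,p63), (θ,p64), (θ,p65)}
  {θ, ι} × {p64, p65} = {(θ,p64), (θ,p65), (ι,p64), (ι,p65)}
  {θ, ι} × {p63, p64, p65} = {(θ,p63), (θ,p64), (θ,p65), (ι,p63), (ι,p64), (ι,p65)}
These 7 distinct sets form the basis B.
Close under arbitrary unions to get τ_{X×Y}; counting gives |τ_{X×Y}| = 10.


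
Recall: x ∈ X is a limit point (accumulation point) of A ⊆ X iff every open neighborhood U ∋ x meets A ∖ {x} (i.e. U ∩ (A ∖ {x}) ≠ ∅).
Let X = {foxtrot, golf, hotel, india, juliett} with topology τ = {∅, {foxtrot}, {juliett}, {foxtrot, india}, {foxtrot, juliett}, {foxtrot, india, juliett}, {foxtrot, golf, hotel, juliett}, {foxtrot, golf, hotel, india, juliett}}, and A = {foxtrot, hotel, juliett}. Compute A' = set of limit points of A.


A' = {golf, hotel, india}

For each x ∈ X, list the open sets U ∈ τ with x ∈ U, then check whether U ∩ (A ∖ {x}) ≠ ∅ for every such U.
  x = foxtrot: open {foxtrot} ∋ x has {foxtrot} ∩ (A ∖ {foxtrot}) = ∅, so x is NOT a limit point.
  x = golf: opens ∋ x are {foxtrot, golf, hotel, juliett}, {foxtrot, golf, hotel, india, juliett}; each meets A ∖ {golf}, so x IS a limit point.
  x = hotel: opens ∋ x are {foxtrot, golf, hotel, juliett}, {foxtrot, golf, hotel, india, juliett}; each meets A ∖ {hotel}, so x IS a limit point.
  x = india: opens ∋ x are {foxtrot, india}, {foxtrot, india, juliett}, {foxtrot, golf, hotel, india, juliett}; each meets A ∖ {india}, so x IS a limit point.
  x = juliett: open {juliett} ∋ x has {juliett} ∩ (A ∖ {juliett}) = ∅, so x is NOT a limit point.
Collecting: A' = {golf, hotel, india}.


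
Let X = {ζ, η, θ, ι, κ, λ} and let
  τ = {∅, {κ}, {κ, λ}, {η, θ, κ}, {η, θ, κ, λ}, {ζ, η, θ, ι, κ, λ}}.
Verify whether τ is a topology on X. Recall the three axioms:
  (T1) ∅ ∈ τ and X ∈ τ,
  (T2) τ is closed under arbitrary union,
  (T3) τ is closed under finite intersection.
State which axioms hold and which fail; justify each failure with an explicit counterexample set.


τ IS a topology on X.

Axiom (T1): ∅ ∈ τ? Yes; X ∈ τ? Yes.
Axiom (T2/T3): check pairwise unions and intersections of members of τ.
All pairwise intersections and unions checked — each lies in τ. Therefore τ satisfies (T1), (T2), (T3): it IS a topology on X.


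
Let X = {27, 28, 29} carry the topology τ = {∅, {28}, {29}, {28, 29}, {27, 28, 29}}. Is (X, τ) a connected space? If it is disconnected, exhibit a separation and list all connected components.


(X, τ) is connected.

Find clopen sets (U ∈ τ with X ∖ U ∈ τ):
  U = ∅, X ∖ U = {27, 28, 29} — both open, so U is clopen.
  U = {27, 28, 29}, X ∖ U = ∅ — both open, so U is clopen.
Only trivial clopens (∅ and X) exist, so (X, τ) is connected.
Compute connected components by grouping points that agree on all clopens:
  component: {27, 28, 29}


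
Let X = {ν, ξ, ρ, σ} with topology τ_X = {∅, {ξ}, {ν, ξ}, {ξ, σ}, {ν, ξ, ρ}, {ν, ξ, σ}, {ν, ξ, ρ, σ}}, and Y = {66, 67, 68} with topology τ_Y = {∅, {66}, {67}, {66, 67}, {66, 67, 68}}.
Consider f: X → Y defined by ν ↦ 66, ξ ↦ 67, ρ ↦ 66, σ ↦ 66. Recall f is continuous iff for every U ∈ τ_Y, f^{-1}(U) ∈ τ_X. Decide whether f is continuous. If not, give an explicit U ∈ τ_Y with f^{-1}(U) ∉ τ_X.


f is NOT continuous.

Compute f^{-1}(U) for each U ∈ τ_Y:
  U = ∅: f^{-1}(U) = ∅ ∈ τ_X ✓.
  U = {66}: f^{-1}(U) = {ν, ρ, σ} ∉ τ_X ✗.
  U = {67}: f^{-1}(U) = {ξ} ∈ τ_X ✓.
  U = {66, 67}: f^{-1}(U) = {ν, ξ, ρ, σ} ∈ τ_X ✓.
  U = {66, 67, 68}: f^{-1}(U) = {ν, ξ, ρ, σ} ∈ τ_X ✓.
Found U = {66} with f^{-1}(U) = {ν, ρ, σ} not in τ_X. Therefore f is NOT continuous.


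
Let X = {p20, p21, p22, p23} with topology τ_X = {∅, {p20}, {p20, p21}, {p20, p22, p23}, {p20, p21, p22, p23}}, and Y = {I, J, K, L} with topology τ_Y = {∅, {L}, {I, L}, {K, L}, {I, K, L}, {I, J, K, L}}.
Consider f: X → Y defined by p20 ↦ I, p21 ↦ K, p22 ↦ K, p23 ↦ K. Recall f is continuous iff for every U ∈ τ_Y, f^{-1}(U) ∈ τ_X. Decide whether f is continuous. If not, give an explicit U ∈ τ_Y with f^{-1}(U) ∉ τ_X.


f is NOT continuous.

Compute f^{-1}(U) for each U ∈ τ_Y:
  U = ∅: f^{-1}(U) = ∅ ∈ τ_X ✓.
  U = {L}: f^{-1}(U) = ∅ ∈ τ_X ✓.
  U = {I, L}: f^{-1}(U) = {p20} ∈ τ_X ✓.
  U = {K, L}: f^{-1}(U) = {p21, p22, p23} ∉ τ_X ✗.
  U = {I, K, L}: f^{-1}(U) = {p20, p21, p22, p23} ∈ τ_X ✓.
  U = {I, J, K, L}: f^{-1}(U) = {p20, p21, p22, p23} ∈ τ_X ✓.
Found U = {K, L} with f^{-1}(U) = {p21, p22, p23} not in τ_X. Therefore f is NOT continuous.


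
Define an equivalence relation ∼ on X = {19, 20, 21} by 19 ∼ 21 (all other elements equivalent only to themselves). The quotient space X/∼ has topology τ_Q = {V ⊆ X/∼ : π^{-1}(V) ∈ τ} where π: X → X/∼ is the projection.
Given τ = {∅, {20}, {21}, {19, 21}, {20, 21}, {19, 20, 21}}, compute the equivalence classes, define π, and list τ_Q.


X/∼ = {[19=21], [20]}; |τ_Q| = 4.

Equivalence classes: [19=21], [20].
Quotient map π: X → X/∼ sends 19 ↦ [19=21], 20 ↦ [20], 21 ↦ [19=21].
For each subset V ⊆ X/∼, compute π^{-1}(V) ⊆ X and check whether π^{-1}(V) ∈ τ. V is open in τ_Q iff π^{-1}(V) ∈ τ.
  V = {}: π^{-1}(V) = ∅ ∈ τ ✓.
  V = {[19=21]}: π^{-1}(V) = {19, 21} ∈ τ ✓.
  V = {[20]}: π^{-1}(V) = {20} ∈ τ ✓.
  V = {[19=21], [20]}: π^{-1}(V) = {19, 20, 21} ∈ τ ✓.
Open sets in the quotient: τ_Q = {{}, {[19=21]}, {[20]}, {[19=21], [20]}} (4 elements).


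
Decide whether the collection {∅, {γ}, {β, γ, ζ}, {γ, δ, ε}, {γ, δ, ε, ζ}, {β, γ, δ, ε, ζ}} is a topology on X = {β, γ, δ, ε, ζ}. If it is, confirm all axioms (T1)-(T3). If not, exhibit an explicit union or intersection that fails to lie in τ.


τ is NOT a topology on X.

Axiom (T1): ∅ ∈ τ? Yes; X ∈ τ? Yes.
Axiom (T2/T3): check pairwise unions and intersections of members of τ.
Counterexample for (T3): {β, γ, ζ} ∩ {γ, δ, ε, ζ} = {γ, ζ} ∉ τ. Therefore τ is NOT a topology.


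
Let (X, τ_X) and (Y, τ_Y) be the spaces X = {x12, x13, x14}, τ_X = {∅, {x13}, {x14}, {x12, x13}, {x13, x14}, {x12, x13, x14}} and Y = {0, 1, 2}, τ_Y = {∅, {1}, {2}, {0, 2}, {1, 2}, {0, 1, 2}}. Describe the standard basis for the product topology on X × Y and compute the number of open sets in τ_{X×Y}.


Basis B = {∅ × ∅, {x13} × {1}, {x13} × {2}, {x14} × {1}, {x14} × {2}, {x12, x13} × {1}, {x12, x13} × {2}, {x13} × {0, 2}, {x13} × {1, 2}, {x13, x14} × {1}, {x13, x14} × {2}, {x14} × {0, 2}, {x14} × {1, 2}, {x12, x13, x14} × {1}, {x12, x13, x14} × {2}, {x13} × {0, 1, 2}, {x14} × {0, 1, 2}, {x12, x13} × {0, 2}, {x12, x13} × {1, 2}, {x13, x14} × {0, 2}, {x13, x14} × {1, 2}, {x12, x13} × {0, 1, 2}, {x12, x13, x14} × {0, 2}, {x12, x13, x14} × {1, 2}, {x13, x14} × {0, 1, 2}, {x12, x13, x14} × {0, 1, 2}}; |τ_{X×Y}| = 108.

Enumerate products U × V with U ∈ τ_X, V ∈ τ_Y (deduplicated):
  ∅ × ∅ = {} (∅)
  {x13} × {1} = {(x13,1)}
  {x13} × {2} = {(x13,2)}
  {x14} × {1} = {(x14,1)}
  {x14} × {2} = {(x14,2)}
  {x12, x13} × {1} = {(x12,1), (x13,1)}
  {x12, x13} × {2} = {(x12,2), (x13,2)}
  {x13} × {0, 2} = {(x13,0), (x13,2)}
  {x13} × {1, 2} = {(x13,1), (x13,2)}
  {x13, x14} × {1} = {(x13,1), (x14,1)}
  {x13, x14} × {2} = {(x13,2), (x14,2)}
  {x14} × {0, 2} = {(x14,0), (x14,2)}
  {x14} × {1, 2} = {(x14,1), (x14,2)}
  {x12, x13, x14} × {1} = {(x12,1), (x13,1), (x14,1)}
  {x12, x13, x14} × {2} = {(x12,2), (x13,2), (x14,2)}
  {x13} × {0, 1, 2} = {(x13,0), (x13,1), (x13,2)}
  {x14} × {0, 1, 2} = {(x14,0), (x14,1), (x14,2)}
  {x12, x13} × {0, 2} = {(x12,0), (x12,2), (x13,0), (x13,2)}
  {x12, x13} × {1, 2} = {(x12,1), (x12,2), (x13,1), (x13,2)}
  {x13, x14} × {0, 2} = {(x13,0), (x13,2), (x14,0), (x14,2)}
  {x13, x14} × {1, 2} = {(x13,1), (x13,2), (x14,1), (x14,2)}
  {x12, x13} × {0, 1, 2} = {(x12,0), (x12,1), (x12,2), (x13,0), (x13,1), (x13,2)}
  {x12, x13, x14} × {0, 2} = {(x12,0), (x12,2), (x13,0), (x13,2), (x14,0), (x14,2)}
  {x12, x13, x14} × {1, 2} = {(x12,1), (x12,2), (x13,1), (x13,2), (x14,1), (x14,2)}
  {x13, x14} × {0, 1, 2} = {(x13,0), (x13,1), (x13,2), (x14,0), (x14,1), (x14,2)}
  {x12, x13, x14} × {0, 1, 2} = {(x12,0), (x12,1), (x12,2), (x13,0), (x13,1), (x13,2), (x14,0), (x14,1), (x14,2)}
These 26 distinct sets form the basis B.
Close under arbitrary unions to get τ_{X×Y}; counting gives |τ_{X×Y}| = 108.


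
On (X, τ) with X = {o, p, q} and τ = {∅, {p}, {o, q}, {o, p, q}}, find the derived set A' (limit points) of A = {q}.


A' = {o}

For each x ∈ X, list the open sets U ∈ τ with x ∈ U, then check whether U ∩ (A ∖ {x}) ≠ ∅ for every such U.
  x = o: opens ∋ x are {o, q}, {o, p, q}; each meets A ∖ {o}, so x IS a limit point.
  x = p: open {p} ∋ x has {p} ∩ (A ∖ {p}) = ∅, so x is NOT a limit point.
  x = q: open {o, q} ∋ x has {o, q} ∩ (A ∖ {q}) = ∅, so x is NOT a limit point.
Collecting: A' = {o}.


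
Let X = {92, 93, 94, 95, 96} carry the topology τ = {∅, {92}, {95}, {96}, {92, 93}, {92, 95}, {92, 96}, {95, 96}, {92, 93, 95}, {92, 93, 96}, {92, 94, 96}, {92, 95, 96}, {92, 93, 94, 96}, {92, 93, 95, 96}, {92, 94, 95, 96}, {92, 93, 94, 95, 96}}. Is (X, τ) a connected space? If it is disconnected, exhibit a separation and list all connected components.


(X, τ) is disconnected; components = [{95}, {92, 93, 94, 96}].

Find clopen sets (U ∈ τ with X ∖ U ∈ τ):
  U = ∅, X ∖ U = {92, 93, 94, 95, 96} — both open, so U is clopen.
  U = {95}, X ∖ U = {92, 93, 94, 96} — both open, so U is clopen.
  U = {92, 93, 94, 96}, X ∖ U = {95} — both open, so U is clopen.
  U = {92, 93, 94, 95, 96}, X ∖ U = ∅ — both open, so U is clopen.
Nontrivial clopen(s) exist: e.g. {92, 93, 94, 96}. So (X, τ) is disconnected.
Compute connected components by grouping points that agree on all clopens:
  component: {95}
  component: {92, 93, 94, 96}


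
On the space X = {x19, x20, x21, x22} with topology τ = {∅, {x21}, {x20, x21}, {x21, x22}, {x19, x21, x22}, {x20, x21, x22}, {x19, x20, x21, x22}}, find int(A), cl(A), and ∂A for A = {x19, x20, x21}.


int(A) = {x20, x21}, cl(A) = {x19, x20, x21, x22}, ∂A = {x19, x22}.

Closed sets in (X, τ) are complements of opens:
  closed(X, τ) = {∅, {x19}, {x20}, {x19, x20}, {x19, x22}, {x19, x20, x22}, {x19, x20, x21, x22}}.
int(A) = ⋃ {U ∈ τ : U ⊆ A}. Opens contained in A: ∅, {x21}, {x20, x21}.
Taking the union of these: int(A) = {x20, x21}.
cl(A) = ⋂ {C closed : A ⊆ C}. Closed sets containing A: {x19, x20, x21, x22}.
Intersecting these: cl(A) = {x19, x20, x21, x22}.
∂A = cl(A) ∖ int(A) = {x19, x20, x21, x22} ∖ {x20, x21} = {x19, x22}.


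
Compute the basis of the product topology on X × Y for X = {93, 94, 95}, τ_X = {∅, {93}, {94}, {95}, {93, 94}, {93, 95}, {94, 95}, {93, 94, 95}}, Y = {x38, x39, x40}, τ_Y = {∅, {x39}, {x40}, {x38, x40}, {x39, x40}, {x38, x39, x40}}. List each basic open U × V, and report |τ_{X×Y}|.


Basis B = {∅ × ∅, {93} × {x39}, {93} × {x40}, {94} × {x39}, {94} × {x40}, {95} × {x39}, {95} × {x40}, {93} × {x38, x40}, {93} × {x39, x40}, {93, 94} × {x39}, {93, 95} × {x39}, {93, 94} × {x40}, {93, 95} × {x40}, {94} × {x38, x40}, {94} × {x39, x40}, {94, 95} × {x39}, {94, 95} × {x40}, {95} × {x38, x40}, {95} × {x39, x40}, {93} × {x38, x39, x40}, {93, 94, 95} × {x39}, {93, 94, 95} × {x40}, {94} × {x38, x39, x40}, {95} × {x38, x39, x40}, {93, 94} × {x38, x40}, {93, 95} × {x38, x40}, {93, 94} × {x39, x40}, {93, 95} × {x39, x40}, {94, 95} × {x38, x40}, {94, 95} × {x39, x40}, {93, 94} × {x38, x39, x40}, {93, 95} × {x38, x39, x40}, {93, 94, 95} × {x38, x40}, {93, 94, 95} × {x39, x40}, {94, 95} × {x38, x39, x40}, {93, 94, 95} × {x38, x39, x40}}; |τ_{X×Y}| = 216.

Enumerate products U × V with U ∈ τ_X, V ∈ τ_Y (deduplicated):
  ∅ × ∅ = {} (∅)
  {93} × {x39} = {(93,x39)}
  {93} × {x40} = {(93,x40)}
  {94} × {x39} = {(94,x39)}
  {94} × {x40} = {(94,x40)}
  {95} × {x39} = {(95,x39)}
  {95} × {x40} = {(95,x40)}
  {93} × {x38, x40} = {(93,x38), (93,x40)}
  {93} × {x39, x40} = {(93,x39), (93,x40)}
  {93, 94} × {x39} = {(93,x39), (94,x39)}
  {93, 95} × {x39} = {(93,x39), (95,x39)}
  {93, 94} × {x40} = {(93,x40), (94,x40)}
  {93, 95} × {x40} = {(93,x40), (95,x40)}
  {94} × {x38, x40} = {(94,x38), (94,x40)}
  {94} × {x39, x40} = {(94,x39), (94,x40)}
  {94, 95} × {x39} = {(94,x39), (95,x39)}
  {94, 95} × {x40} = {(94,x40), (95,x40)}
  {95} × {x38, x40} = {(95,x38), (95,x40)}
  {95} × {x39, x40} = {(95,x39), (95,x40)}
  {93} × {x38, x39, x40} = {(93,x38), (93,x39), (93,x40)}
  {93, 94, 95} × {x39} = {(93,x39), (94,x39), (95,x39)}
  {93, 94, 95} × {x40} = {(93,x40), (94,x40), (95,x40)}
  {94} × {x38, x39, x40} = {(94,x38), (94,x39), (94,x40)}
  {95} × {x38, x39, x40} = {(95,x38), (95,x39), (95,x40)}
  {93, 94} × {x38, x40} = {(93,x38), (93,x40), (94,x38), (94,x40)}
  {93, 95} × {x38, x40} = {(93,x38), (93,x40), (95,x38), (95,x40)}
  {93, 94} × {x39, x40} = {(93,x39), (93,x40), (94,x39), (94,x40)}
  {93, 95} × {x39, x40} = {(93,x39), (93,x40), (95,x39), (95,x40)}
  {94, 95} × {x38, x40} = {(94,x38), (94,x40), (95,x38), (95,x40)}
  {94, 95} × {x39, x40} = {(94,x39), (94,x40), (95,x39), (95,x40)}
  {93, 94} × {x38, x39, x40} = {(93,x38), (93,x39), (93,x40), (94,x38), (94,x39), (94,x40)}
  {93, 95} × {x38, x39, x40} = {(93,x38), (93,x39), (93,x40), (95,x38), (95,x39), (95,x40)}
  {93, 94, 95} × {x38, x40} = {(93,x38), (93,x40), (94,x38), (94,x40), (95,x38), (95,x40)}
  {93, 94, 95} × {x39, x40} = {(93,x39), (93,x40), (94,x39), (94,x40), (95,x39), (95,x40)}
  {94, 95} × {x38, x39, x40} = {(94,x38), (94,x39), (94,x40), (95,x38), (95,x39), (95,x40)}
  {93, 94, 95} × {x38, x39, x40} = {(93,x38), (93,x39), (93,x40), (94,x38), (94,x39), (94,x40), (95,x38), (95,x39), (95,x40)}
These 36 distinct sets form the basis B.
Close under arbitrary unions to get τ_{X×Y}; counting gives |τ_{X×Y}| = 216.


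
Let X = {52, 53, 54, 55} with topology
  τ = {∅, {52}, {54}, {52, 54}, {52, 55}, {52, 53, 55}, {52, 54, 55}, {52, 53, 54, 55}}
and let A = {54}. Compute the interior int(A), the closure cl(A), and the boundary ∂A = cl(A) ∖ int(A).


int(A) = {54}, cl(A) = {54}, ∂A = ∅.

Closed sets in (X, τ) are complements of opens:
  closed(X, τ) = {∅, {53}, {54}, {53, 54}, {53, 55}, {52, 53, 55}, {53, 54, 55}, {52, 53, 54, 55}}.
int(A) = ⋃ {U ∈ τ : U ⊆ A}. Opens contained in A: ∅, {54}.
Taking the union of these: int(A) = {54}.
cl(A) = ⋂ {C closed : A ⊆ C}. Closed sets containing A: {54}, {53, 54}, {53, 54, 55}, {52, 53, 54, 55}.
Intersecting these: cl(A) = {54}.
∂A = cl(A) ∖ int(A) = {54} ∖ {54} = ∅.


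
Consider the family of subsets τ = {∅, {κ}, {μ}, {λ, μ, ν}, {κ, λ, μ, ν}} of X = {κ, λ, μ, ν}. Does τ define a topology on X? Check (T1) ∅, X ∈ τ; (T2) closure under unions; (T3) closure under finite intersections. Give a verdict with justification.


τ is NOT a topology on X.

Axiom (T1): ∅ ∈ τ? Yes; X ∈ τ? Yes.
Axiom (T2/T3): check pairwise unions and intersections of members of τ.
Counterexample for (T2): {κ} ∪ {μ} = {κ, μ} ∉ τ. Therefore τ is NOT a topology.


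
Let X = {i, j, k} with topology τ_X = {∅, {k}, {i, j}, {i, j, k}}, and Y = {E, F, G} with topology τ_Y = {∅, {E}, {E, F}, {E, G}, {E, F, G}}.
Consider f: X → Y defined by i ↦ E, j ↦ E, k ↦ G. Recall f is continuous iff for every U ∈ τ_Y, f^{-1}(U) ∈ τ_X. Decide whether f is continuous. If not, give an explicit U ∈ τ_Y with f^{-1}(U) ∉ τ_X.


f IS continuous.

Compute f^{-1}(U) for each U ∈ τ_Y:
  U = ∅: f^{-1}(U) = ∅ ∈ τ_X ✓.
  U = {E}: f^{-1}(U) = {i, j} ∈ τ_X ✓.
  U = {E, F}: f^{-1}(U) = {i, j} ∈ τ_X ✓.
  U = {E, G}: f^{-1}(U) = {i, j, k} ∈ τ_X ✓.
  U = {E, F, G}: f^{-1}(U) = {i, j, k} ∈ τ_X ✓.
Every preimage lies in τ_X, so f IS continuous.


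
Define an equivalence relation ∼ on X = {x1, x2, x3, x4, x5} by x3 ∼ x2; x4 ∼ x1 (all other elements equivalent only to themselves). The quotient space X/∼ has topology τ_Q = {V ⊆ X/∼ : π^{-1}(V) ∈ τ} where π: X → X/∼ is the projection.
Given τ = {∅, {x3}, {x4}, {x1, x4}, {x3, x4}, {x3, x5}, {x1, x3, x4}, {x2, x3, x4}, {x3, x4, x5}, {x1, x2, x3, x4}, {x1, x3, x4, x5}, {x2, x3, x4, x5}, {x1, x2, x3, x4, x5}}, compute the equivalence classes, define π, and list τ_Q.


X/∼ = {[x1=x4], [x2=x3], [x5]}; |τ_Q| = 4.

Equivalence classes: [x1=x4], [x2=x3], [x5].
Quotient map π: X → X/∼ sends x1 ↦ [x1=x4], x2 ↦ [x2=x3], x3 ↦ [x2=x3], x4 ↦ [x1=x4], x5 ↦ [x5].
For each subset V ⊆ X/∼, compute π^{-1}(V) ⊆ X and check whether π^{-1}(V) ∈ τ. V is open in τ_Q iff π^{-1}(V) ∈ τ.
  V = {}: π^{-1}(V) = ∅ ∈ τ ✓.
  V = {[x1=x4]}: π^{-1}(V) = {x1, x4} ∈ τ ✓.
  V = {[x2=x3]}: π^{-1}(V) = {x2, x3} ∉ τ ✗.
  V = {[x1=x4], [x2=x3]}: π^{-1}(V) = {x1, x2, x3, x4} ∈ τ ✓.
  V = {[x5]}: π^{-1}(V) = {x5} ∉ τ ✗.
  V = {[x1=x4], [x5]}: π^{-1}(V) = {x1, x4, x5} ∉ τ ✗.
  V = {[x2=x3], [x5]}: π^{-1}(V) = {x2, x3, x5} ∉ τ ✗.
  V = {[x1=x4], [x2=x3], [x5]}: π^{-1}(V) = {x1, x2, x3, x4, x5} ∈ τ ✓.
Open sets in the quotient: τ_Q = {{}, {[x1=x4]}, {[x1=x4], [x2=x3]}, {[x1=x4], [x2=x3], [x5]}} (4 elements).


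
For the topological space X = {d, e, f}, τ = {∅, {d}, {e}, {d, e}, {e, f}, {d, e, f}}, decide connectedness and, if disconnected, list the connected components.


(X, τ) is disconnected; components = [{d}, {e, f}].

Find clopen sets (U ∈ τ with X ∖ U ∈ τ):
  U = ∅, X ∖ U = {d, e, f} — both open, so U is clopen.
  U = {d}, X ∖ U = {e, f} — both open, so U is clopen.
  U = {e, f}, X ∖ U = {d} — both open, so U is clopen.
  U = {d, e, f}, X ∖ U = ∅ — both open, so U is clopen.
Nontrivial clopen(s) exist: e.g. {e, f}. So (X, τ) is disconnected.
Compute connected components by grouping points that agree on all clopens:
  component: {d}
  component: {e, f}


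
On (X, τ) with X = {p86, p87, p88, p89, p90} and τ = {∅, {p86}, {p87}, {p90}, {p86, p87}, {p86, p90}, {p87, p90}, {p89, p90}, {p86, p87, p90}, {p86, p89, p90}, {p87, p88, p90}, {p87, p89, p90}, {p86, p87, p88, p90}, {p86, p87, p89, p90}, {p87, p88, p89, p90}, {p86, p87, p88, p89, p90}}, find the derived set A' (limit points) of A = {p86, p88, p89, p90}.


A' = {p88, p89}

For each x ∈ X, list the open sets U ∈ τ with x ∈ U, then check whether U ∩ (A ∖ {x}) ≠ ∅ for every such U.
  x = p86: open {p86} ∋ x has {p86} ∩ (A ∖ {p86}) = ∅, so x is NOT a limit point.
  x = p87: open {p87} ∋ x has {p87} ∩ (A ∖ {p87}) = ∅, so x is NOT a limit point.
  x = p88: opens ∋ x are {p87, p88, p90}, {p86, p87, p88, p90}, {p87, p88, p89, p90}, {p86, p87, p88, p89, p90}; each meets A ∖ {p88}, so x IS a limit point.
  x = p89: opens ∋ x are {p89, p90}, {p86, p89, p90}, {p87, p89, p90}, {p86, p87, p89, p90}, {p87, p88, p89, p90}, {p86, p87, p88, p89, p90}; each meets A ∖ {p89}, so x IS a limit point.
  x = p90: open {p90} ∋ x has {p90} ∩ (A ∖ {p90}) = ∅, so x is NOT a limit point.
Collecting: A' = {p88, p89}.


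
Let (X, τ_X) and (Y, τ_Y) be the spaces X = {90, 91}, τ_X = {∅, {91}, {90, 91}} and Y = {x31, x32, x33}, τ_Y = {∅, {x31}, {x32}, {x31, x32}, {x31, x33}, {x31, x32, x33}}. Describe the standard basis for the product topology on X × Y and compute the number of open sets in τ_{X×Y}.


Basis B = {∅ × ∅, {91} × {x31}, {91} × {x32}, {90, 91} × {x31}, {90, 91} × {x32}, {91} × {x31, x32}, {91} × {x31, x33}, {91} × {x31, x32, x33}, {90, 91} × {x31, x32}, {90, 91} × {x31, x33}, {90, 91} × {x31, x32, x33}}; |τ_{X×Y}| = 18.

Enumerate products U × V with U ∈ τ_X, V ∈ τ_Y (deduplicated):
  ∅ × ∅ = {} (∅)
  {91} × {x31} = {(91,x31)}
  {91} × {x32} = {(91,x32)}
  {90, 91} × {x31} = {(90,x31), (91,x31)}
  {90, 91} × {x32} = {(90,x32), (91,x32)}
  {91} × {x31, x32} = {(91,x31), (91,x32)}
  {91} × {x31, x33} = {(91,x31), (91,x33)}
  {91} × {x31, x32, x33} = {(91,x31), (91,x32), (91,x33)}
  {90, 91} × {x31, x32} = {(90,x31), (90,x32), (91,x31), (91,x32)}
  {90, 91} × {x31, x33} = {(90,x31), (90,x33), (91,x31), (91,x33)}
  {90, 91} × {x31, x32, x33} = {(90,x31), (90,x32), (90,x33), (91,x31), (91,x32), (91,x33)}
These 11 distinct sets form the basis B.
Close under arbitrary unions to get τ_{X×Y}; counting gives |τ_{X×Y}| = 18.


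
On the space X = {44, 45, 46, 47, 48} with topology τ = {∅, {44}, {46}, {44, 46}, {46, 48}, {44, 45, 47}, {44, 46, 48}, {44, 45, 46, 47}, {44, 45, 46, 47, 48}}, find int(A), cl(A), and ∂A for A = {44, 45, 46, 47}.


int(A) = {44, 45, 46, 47}, cl(A) = {44, 45, 46, 47, 48}, ∂A = {48}.

Closed sets in (X, τ) are complements of opens:
  closed(X, τ) = {∅, {48}, {45, 47}, {46, 48}, {44, 45, 47}, {45, 47, 48}, {44, 45, 47, 48}, {45, 46, 47, 48}, {44, 45, 46, 47, 48}}.
int(A) = ⋃ {U ∈ τ : U ⊆ A}. Opens contained in A: ∅, {44}, {46}, {44, 46}, {44, 45, 47}, {44, 45, 46, 47}.
Taking the union of these: int(A) = {44, 45, 46, 47}.
cl(A) = ⋂ {C closed : A ⊆ C}. Closed sets containing A: {44, 45, 46, 47, 48}.
Intersecting these: cl(A) = {44, 45, 46, 47, 48}.
∂A = cl(A) ∖ int(A) = {44, 45, 46, 47, 48} ∖ {44, 45, 46, 47} = {48}.


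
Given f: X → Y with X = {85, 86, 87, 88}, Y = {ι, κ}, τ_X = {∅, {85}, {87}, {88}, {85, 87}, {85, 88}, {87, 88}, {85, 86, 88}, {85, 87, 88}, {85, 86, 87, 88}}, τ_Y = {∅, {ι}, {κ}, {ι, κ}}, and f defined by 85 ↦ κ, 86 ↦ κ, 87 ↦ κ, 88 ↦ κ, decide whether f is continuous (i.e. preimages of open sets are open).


f IS continuous.

Compute f^{-1}(U) for each U ∈ τ_Y:
  U = ∅: f^{-1}(U) = ∅ ∈ τ_X ✓.
  U = {ι}: f^{-1}(U) = ∅ ∈ τ_X ✓.
  U = {κ}: f^{-1}(U) = {85, 86, 87, 88} ∈ τ_X ✓.
  U = {ι, κ}: f^{-1}(U) = {85, 86, 87, 88} ∈ τ_X ✓.
Every preimage lies in τ_X, so f IS continuous.


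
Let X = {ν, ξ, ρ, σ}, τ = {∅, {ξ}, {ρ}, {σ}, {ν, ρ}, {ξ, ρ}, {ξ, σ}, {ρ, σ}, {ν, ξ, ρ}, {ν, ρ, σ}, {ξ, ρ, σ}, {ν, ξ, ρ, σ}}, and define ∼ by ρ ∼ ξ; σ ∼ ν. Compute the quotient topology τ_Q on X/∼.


X/∼ = {[ν=σ], [ξ=ρ]}; |τ_Q| = 3.

Equivalence classes: [ν=σ], [ξ=ρ].
Quotient map π: X → X/∼ sends ν ↦ [ν=σ], ξ ↦ [ξ=ρ], ρ ↦ [ξ=ρ], σ ↦ [ν=σ].
For each subset V ⊆ X/∼, compute π^{-1}(V) ⊆ X and check whether π^{-1}(V) ∈ τ. V is open in τ_Q iff π^{-1}(V) ∈ τ.
  V = {}: π^{-1}(V) = ∅ ∈ τ ✓.
  V = {[ν=σ]}: π^{-1}(V) = {ν, σ} ∉ τ ✗.
  V = {[ξ=ρ]}: π^{-1}(V) = {ξ, ρ} ∈ τ ✓.
  V = {[ν=σ], [ξ=ρ]}: π^{-1}(V) = {ν, ξ, ρ, σ} ∈ τ ✓.
Open sets in the quotient: τ_Q = {{}, {[ξ=ρ]}, {[ν=σ], [ξ=ρ]}} (3 elements).


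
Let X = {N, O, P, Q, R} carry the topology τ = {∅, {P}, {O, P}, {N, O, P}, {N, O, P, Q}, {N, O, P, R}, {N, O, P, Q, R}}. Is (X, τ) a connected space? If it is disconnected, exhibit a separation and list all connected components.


(X, τ) is connected.

Find clopen sets (U ∈ τ with X ∖ U ∈ τ):
  U = ∅, X ∖ U = {N, O, P, Q, R} — both open, so U is clopen.
  U = {N, O, P, Q, R}, X ∖ U = ∅ — both open, so U is clopen.
Only trivial clopens (∅ and X) exist, so (X, τ) is connected.
Compute connected components by grouping points that agree on all clopens:
  component: {N, O, P, Q, R}


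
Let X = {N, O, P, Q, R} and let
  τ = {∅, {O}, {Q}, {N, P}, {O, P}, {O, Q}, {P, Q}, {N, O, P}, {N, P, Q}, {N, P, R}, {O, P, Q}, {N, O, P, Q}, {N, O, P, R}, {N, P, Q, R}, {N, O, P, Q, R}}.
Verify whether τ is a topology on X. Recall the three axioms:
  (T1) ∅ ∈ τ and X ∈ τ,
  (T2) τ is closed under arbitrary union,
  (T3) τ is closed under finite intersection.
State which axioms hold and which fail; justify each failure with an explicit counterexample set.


τ is NOT a topology on X.

Axiom (T1): ∅ ∈ τ? Yes; X ∈ τ? Yes.
Axiom (T2/T3): check pairwise unions and intersections of members of τ.
Counterexample for (T3): {N, P} ∩ {O, P} = {P} ∉ τ. Therefore τ is NOT a topology.


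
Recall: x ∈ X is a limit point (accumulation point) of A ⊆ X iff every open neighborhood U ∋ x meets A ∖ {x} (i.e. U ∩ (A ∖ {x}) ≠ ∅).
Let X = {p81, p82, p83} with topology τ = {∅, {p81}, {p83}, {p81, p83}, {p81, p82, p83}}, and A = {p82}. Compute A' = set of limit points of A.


A' = ∅

For each x ∈ X, list the open sets U ∈ τ with x ∈ U, then check whether U ∩ (A ∖ {x}) ≠ ∅ for every such U.
  x = p81: open {p81} ∋ x has {p81} ∩ (A ∖ {p81}) = ∅, so x is NOT a limit point.
  x = p82: open {p81, p82, p83} ∋ x has {p81, p82, p83} ∩ (A ∖ {p82}) = ∅, so x is NOT a limit point.
  x = p83: open {p83} ∋ x has {p83} ∩ (A ∖ {p83}) = ∅, so x is NOT a limit point.
Collecting: A' = ∅.


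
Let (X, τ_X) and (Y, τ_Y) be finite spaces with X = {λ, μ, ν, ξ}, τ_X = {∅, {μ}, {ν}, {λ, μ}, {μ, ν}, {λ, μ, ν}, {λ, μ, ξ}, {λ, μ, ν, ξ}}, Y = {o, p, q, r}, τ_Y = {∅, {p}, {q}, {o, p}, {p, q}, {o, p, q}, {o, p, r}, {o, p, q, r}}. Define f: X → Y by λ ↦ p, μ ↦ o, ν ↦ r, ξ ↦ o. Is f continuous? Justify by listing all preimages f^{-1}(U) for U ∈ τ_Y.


f is NOT continuous.

Compute f^{-1}(U) for each U ∈ τ_Y:
  U = ∅: f^{-1}(U) = ∅ ∈ τ_X ✓.
  U = {p}: f^{-1}(U) = {λ} ∉ τ_X ✗.
  U = {q}: f^{-1}(U) = ∅ ∈ τ_X ✓.
  U = {o, p}: f^{-1}(U) = {λ, μ, ξ} ∈ τ_X ✓.
  U = {p, q}: f^{-1}(U) = {λ} ∉ τ_X ✗.
  U = {o, p, q}: f^{-1}(U) = {λ, μ, ξ} ∈ τ_X ✓.
  U = {o, p, r}: f^{-1}(U) = {λ, μ, ν, ξ} ∈ τ_X ✓.
  U = {o, p, q, r}: f^{-1}(U) = {λ, μ, ν, ξ} ∈ τ_X ✓.
Found U = {p} with f^{-1}(U) = {λ} not in τ_X. Therefore f is NOT continuous.
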